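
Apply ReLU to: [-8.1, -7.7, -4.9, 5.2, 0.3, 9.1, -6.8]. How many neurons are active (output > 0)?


ReLU(x) = max(0, x) for each element:
ReLU(-8.1) = 0
ReLU(-7.7) = 0
ReLU(-4.9) = 0
ReLU(5.2) = 5.2
ReLU(0.3) = 0.3
ReLU(9.1) = 9.1
ReLU(-6.8) = 0
Active neurons (>0): 3

3


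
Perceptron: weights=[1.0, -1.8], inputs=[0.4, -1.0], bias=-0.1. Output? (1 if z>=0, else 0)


z = w . x + b
= 1.0*0.4 + -1.8*-1.0 + -0.1
= 0.4 + 1.8 + -0.1
= 2.2 + -0.1
= 2.1
Since z = 2.1 >= 0, output = 1

1


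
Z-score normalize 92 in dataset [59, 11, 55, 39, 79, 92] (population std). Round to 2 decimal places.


Mean = (59 + 11 + 55 + 39 + 79 + 92) / 6 = 55.8333
Variance = sum((x_i - mean)^2) / n = 691.4722
Std = sqrt(691.4722) = 26.2959
Z = (x - mean) / std
= (92 - 55.8333) / 26.2959
= 36.1667 / 26.2959
= 1.38

1.38


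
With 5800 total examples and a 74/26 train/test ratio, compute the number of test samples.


Train samples = 5800 * 74% = 4292
Test samples = 5800 - 4292
= 1508

1508


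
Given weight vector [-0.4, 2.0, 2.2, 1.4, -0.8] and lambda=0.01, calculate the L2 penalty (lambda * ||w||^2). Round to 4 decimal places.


Squaring each weight:
(-0.4)^2 = 0.16
2.0^2 = 4.0
2.2^2 = 4.84
1.4^2 = 1.96
(-0.8)^2 = 0.64
Sum of squares = 11.6
Penalty = 0.01 * 11.6 = 0.1160

0.1160


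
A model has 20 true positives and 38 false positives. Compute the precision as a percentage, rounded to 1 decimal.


Precision = TP / (TP + FP) * 100
= 20 / (20 + 38)
= 20 / 58
= 0.3448
= 34.5%

34.5


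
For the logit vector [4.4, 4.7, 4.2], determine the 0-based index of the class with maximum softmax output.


Softmax is a monotonic transformation, so it preserves the argmax.
We need to find the index of the maximum logit.
Index 0: 4.4
Index 1: 4.7
Index 2: 4.2
Maximum logit = 4.7 at index 1

1


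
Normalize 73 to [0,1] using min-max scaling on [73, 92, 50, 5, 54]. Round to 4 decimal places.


Min = 5, Max = 92
Range = 92 - 5 = 87
Scaled = (x - min) / (max - min)
= (73 - 5) / 87
= 68 / 87
= 0.7816

0.7816


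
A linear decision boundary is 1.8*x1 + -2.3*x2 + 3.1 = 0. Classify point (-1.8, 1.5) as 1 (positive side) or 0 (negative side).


Compute 1.8 * -1.8 + -2.3 * 1.5 + 3.1
= -3.24 + -3.45 + 3.1
= -3.59
Since -3.59 < 0, the point is on the negative side.

0


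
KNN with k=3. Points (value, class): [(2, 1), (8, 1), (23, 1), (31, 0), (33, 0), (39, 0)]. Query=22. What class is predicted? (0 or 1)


Distances from query 22:
Point 23 (class 1): distance = 1
Point 31 (class 0): distance = 9
Point 33 (class 0): distance = 11
K=3 nearest neighbors: classes = [1, 0, 0]
Votes for class 1: 1 / 3
Majority vote => class 0

0


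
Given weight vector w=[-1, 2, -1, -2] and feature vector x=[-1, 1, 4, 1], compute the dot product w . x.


Element-wise products:
-1 * -1 = 1
2 * 1 = 2
-1 * 4 = -4
-2 * 1 = -2
Sum = 1 + 2 + -4 + -2
= -3

-3


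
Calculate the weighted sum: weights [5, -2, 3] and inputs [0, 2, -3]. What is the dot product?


Element-wise products:
5 * 0 = 0
-2 * 2 = -4
3 * -3 = -9
Sum = 0 + -4 + -9
= -13

-13


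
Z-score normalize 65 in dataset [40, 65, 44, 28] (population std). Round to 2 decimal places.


Mean = (40 + 65 + 44 + 28) / 4 = 44.25
Variance = sum((x_i - mean)^2) / n = 178.1875
Std = sqrt(178.1875) = 13.3487
Z = (x - mean) / std
= (65 - 44.25) / 13.3487
= 20.75 / 13.3487
= 1.55

1.55


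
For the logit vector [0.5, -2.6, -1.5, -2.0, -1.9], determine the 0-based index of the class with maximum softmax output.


Softmax is a monotonic transformation, so it preserves the argmax.
We need to find the index of the maximum logit.
Index 0: 0.5
Index 1: -2.6
Index 2: -1.5
Index 3: -2.0
Index 4: -1.9
Maximum logit = 0.5 at index 0

0


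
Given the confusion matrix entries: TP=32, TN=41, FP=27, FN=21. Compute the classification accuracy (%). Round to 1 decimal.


Accuracy = (TP + TN) / (TP + TN + FP + FN) * 100
= (32 + 41) / (32 + 41 + 27 + 21)
= 73 / 121
= 0.6033
= 60.3%

60.3


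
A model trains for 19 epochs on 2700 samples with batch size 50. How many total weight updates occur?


Iterations per epoch = 2700 / 50 = 54
Total updates = iterations_per_epoch * epochs
= 54 * 19
= 1026

1026


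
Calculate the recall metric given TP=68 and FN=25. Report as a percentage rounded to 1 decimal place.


Recall = TP / (TP + FN) * 100
= 68 / (68 + 25)
= 68 / 93
= 0.7312
= 73.1%

73.1


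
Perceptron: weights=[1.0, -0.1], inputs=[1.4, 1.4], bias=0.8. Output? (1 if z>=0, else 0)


z = w . x + b
= 1.0*1.4 + -0.1*1.4 + 0.8
= 1.4 + -0.14 + 0.8
= 1.26 + 0.8
= 2.06
Since z = 2.06 >= 0, output = 1

1


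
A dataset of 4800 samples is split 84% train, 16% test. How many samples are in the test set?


Train samples = 4800 * 84% = 4032
Test samples = 4800 - 4032
= 768

768


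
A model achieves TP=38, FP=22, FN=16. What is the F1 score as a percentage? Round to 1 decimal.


Precision = TP / (TP + FP) = 38 / 60 = 0.6333
Recall = TP / (TP + FN) = 38 / 54 = 0.7037
F1 = 2 * P * R / (P + R)
= 2 * 0.6333 * 0.7037 / (0.6333 + 0.7037)
= 0.8914 / 1.337
= 0.6667
As percentage: 66.7%

66.7


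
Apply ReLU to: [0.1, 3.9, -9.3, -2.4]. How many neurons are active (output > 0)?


ReLU(x) = max(0, x) for each element:
ReLU(0.1) = 0.1
ReLU(3.9) = 3.9
ReLU(-9.3) = 0
ReLU(-2.4) = 0
Active neurons (>0): 2

2


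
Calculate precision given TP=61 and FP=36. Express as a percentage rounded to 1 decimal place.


Precision = TP / (TP + FP) * 100
= 61 / (61 + 36)
= 61 / 97
= 0.6289
= 62.9%

62.9


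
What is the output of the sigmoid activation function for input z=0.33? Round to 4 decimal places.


sigmoid(z) = 1 / (1 + exp(-z))
exp(-(0.33)) = exp(-0.33) = 0.7189
1 + 0.7189 = 1.7189
1 / 1.7189 = 0.5818

0.5818


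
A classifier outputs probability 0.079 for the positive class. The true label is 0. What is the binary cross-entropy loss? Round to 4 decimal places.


For y=0: Loss = -log(1-p)
= -log(1 - 0.079)
= -log(0.921)
= -(-0.0823)
= 0.0823

0.0823


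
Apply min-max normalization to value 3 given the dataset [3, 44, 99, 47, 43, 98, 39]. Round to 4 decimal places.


Min = 3, Max = 99
Range = 99 - 3 = 96
Scaled = (x - min) / (max - min)
= (3 - 3) / 96
= 0 / 96
= 0.0000

0.0000


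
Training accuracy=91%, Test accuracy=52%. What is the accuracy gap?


Gap = train_accuracy - test_accuracy
= 91 - 52
= 39%
This large gap strongly indicates overfitting.

39


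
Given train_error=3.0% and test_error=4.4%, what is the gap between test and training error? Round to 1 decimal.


Generalization gap = test_error - train_error
= 4.4 - 3.0
= 1.4%
A small gap suggests good generalization.

1.4


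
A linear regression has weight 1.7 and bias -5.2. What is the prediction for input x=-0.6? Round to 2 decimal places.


y = 1.7 * -0.6 + (-5.2)
= -1.02 + (-5.2)
= -6.22

-6.22


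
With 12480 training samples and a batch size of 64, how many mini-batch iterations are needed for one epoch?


Iterations per epoch = dataset_size / batch_size
= 12480 / 64
= 195

195


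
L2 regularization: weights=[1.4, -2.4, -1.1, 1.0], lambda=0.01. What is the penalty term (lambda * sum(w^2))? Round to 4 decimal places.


Squaring each weight:
1.4^2 = 1.96
(-2.4)^2 = 5.76
(-1.1)^2 = 1.21
1.0^2 = 1.0
Sum of squares = 9.93
Penalty = 0.01 * 9.93 = 0.0993

0.0993


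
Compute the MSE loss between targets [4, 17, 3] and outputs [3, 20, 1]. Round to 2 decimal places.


Differences: [1, -3, 2]
Squared errors: [1, 9, 4]
Sum of squared errors = 14
MSE = 14 / 3 = 4.67

4.67


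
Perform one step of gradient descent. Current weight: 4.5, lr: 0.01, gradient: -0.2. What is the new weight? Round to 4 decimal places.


w_new = w_old - lr * gradient
= 4.5 - 0.01 * -0.2
= 4.5 - (-0.002)
= 4.5020

4.5020


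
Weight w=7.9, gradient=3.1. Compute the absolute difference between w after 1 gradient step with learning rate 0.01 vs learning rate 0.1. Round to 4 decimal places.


With lr=0.01: w_new = 7.9 - 0.01 * 3.1 = 7.869
With lr=0.1: w_new = 7.9 - 0.1 * 3.1 = 7.59
Absolute difference = |7.869 - 7.59|
= 0.2790

0.2790


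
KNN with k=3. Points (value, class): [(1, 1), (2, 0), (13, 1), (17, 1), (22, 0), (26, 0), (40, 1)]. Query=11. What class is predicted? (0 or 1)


Distances from query 11:
Point 13 (class 1): distance = 2
Point 17 (class 1): distance = 6
Point 2 (class 0): distance = 9
K=3 nearest neighbors: classes = [1, 1, 0]
Votes for class 1: 2 / 3
Majority vote => class 1

1


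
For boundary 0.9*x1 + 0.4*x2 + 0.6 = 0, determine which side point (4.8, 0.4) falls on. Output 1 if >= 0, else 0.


Compute 0.9 * 4.8 + 0.4 * 0.4 + 0.6
= 4.32 + 0.16 + 0.6
= 5.08
Since 5.08 >= 0, the point is on the positive side.

1


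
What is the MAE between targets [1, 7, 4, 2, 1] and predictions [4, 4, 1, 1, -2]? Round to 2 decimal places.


Absolute errors: [3, 3, 3, 1, 3]
Sum of absolute errors = 13
MAE = 13 / 5 = 2.60

2.60


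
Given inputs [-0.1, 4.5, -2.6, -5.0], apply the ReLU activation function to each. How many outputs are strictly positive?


ReLU(x) = max(0, x) for each element:
ReLU(-0.1) = 0
ReLU(4.5) = 4.5
ReLU(-2.6) = 0
ReLU(-5.0) = 0
Active neurons (>0): 1

1


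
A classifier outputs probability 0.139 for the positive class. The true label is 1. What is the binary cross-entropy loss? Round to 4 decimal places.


For y=1: Loss = -log(p)
= -log(0.139)
= -(-1.9733)
= 1.9733

1.9733


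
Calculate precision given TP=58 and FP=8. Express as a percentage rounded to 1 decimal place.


Precision = TP / (TP + FP) * 100
= 58 / (58 + 8)
= 58 / 66
= 0.8788
= 87.9%

87.9


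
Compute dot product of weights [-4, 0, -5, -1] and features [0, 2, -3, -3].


Element-wise products:
-4 * 0 = 0
0 * 2 = 0
-5 * -3 = 15
-1 * -3 = 3
Sum = 0 + 0 + 15 + 3
= 18

18


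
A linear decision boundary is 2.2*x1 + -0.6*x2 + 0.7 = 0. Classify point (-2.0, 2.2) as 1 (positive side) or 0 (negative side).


Compute 2.2 * -2.0 + -0.6 * 2.2 + 0.7
= -4.4 + -1.32 + 0.7
= -5.02
Since -5.02 < 0, the point is on the negative side.

0


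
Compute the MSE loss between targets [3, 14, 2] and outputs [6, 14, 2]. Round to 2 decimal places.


Differences: [-3, 0, 0]
Squared errors: [9, 0, 0]
Sum of squared errors = 9
MSE = 9 / 3 = 3.00

3.00


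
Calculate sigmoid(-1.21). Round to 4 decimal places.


sigmoid(z) = 1 / (1 + exp(-z))
exp(-(-1.21)) = exp(1.21) = 3.3535
1 + 3.3535 = 4.3535
1 / 4.3535 = 0.2297

0.2297


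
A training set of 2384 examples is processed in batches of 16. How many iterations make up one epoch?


Iterations per epoch = dataset_size / batch_size
= 2384 / 16
= 149

149


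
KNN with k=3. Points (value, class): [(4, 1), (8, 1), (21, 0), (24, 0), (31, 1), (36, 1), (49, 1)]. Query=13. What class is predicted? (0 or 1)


Distances from query 13:
Point 8 (class 1): distance = 5
Point 21 (class 0): distance = 8
Point 4 (class 1): distance = 9
K=3 nearest neighbors: classes = [1, 0, 1]
Votes for class 1: 2 / 3
Majority vote => class 1

1


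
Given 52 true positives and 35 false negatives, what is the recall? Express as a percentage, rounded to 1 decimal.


Recall = TP / (TP + FN) * 100
= 52 / (52 + 35)
= 52 / 87
= 0.5977
= 59.8%

59.8


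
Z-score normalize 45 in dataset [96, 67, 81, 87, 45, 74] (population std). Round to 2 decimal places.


Mean = (96 + 67 + 81 + 87 + 45 + 74) / 6 = 75.0
Variance = sum((x_i - mean)^2) / n = 264.3333
Std = sqrt(264.3333) = 16.2583
Z = (x - mean) / std
= (45 - 75.0) / 16.2583
= -30.0 / 16.2583
= -1.85

-1.85


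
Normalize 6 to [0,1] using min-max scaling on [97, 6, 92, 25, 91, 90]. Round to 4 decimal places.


Min = 6, Max = 97
Range = 97 - 6 = 91
Scaled = (x - min) / (max - min)
= (6 - 6) / 91
= 0 / 91
= 0.0000

0.0000


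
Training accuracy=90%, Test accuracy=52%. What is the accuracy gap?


Gap = train_accuracy - test_accuracy
= 90 - 52
= 38%
This large gap strongly indicates overfitting.

38


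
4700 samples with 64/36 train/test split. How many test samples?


Train samples = 4700 * 64% = 3008
Test samples = 4700 - 3008
= 1692

1692


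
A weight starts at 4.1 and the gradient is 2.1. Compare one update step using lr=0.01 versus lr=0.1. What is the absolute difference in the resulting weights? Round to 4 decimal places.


With lr=0.01: w_new = 4.1 - 0.01 * 2.1 = 4.079
With lr=0.1: w_new = 4.1 - 0.1 * 2.1 = 3.89
Absolute difference = |4.079 - 3.89|
= 0.1890

0.1890


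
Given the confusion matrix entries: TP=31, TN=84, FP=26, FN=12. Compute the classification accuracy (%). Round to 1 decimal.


Accuracy = (TP + TN) / (TP + TN + FP + FN) * 100
= (31 + 84) / (31 + 84 + 26 + 12)
= 115 / 153
= 0.7516
= 75.2%

75.2


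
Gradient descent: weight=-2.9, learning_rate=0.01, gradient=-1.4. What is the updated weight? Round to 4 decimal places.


w_new = w_old - lr * gradient
= -2.9 - 0.01 * -1.4
= -2.9 - (-0.014)
= -2.8860

-2.8860


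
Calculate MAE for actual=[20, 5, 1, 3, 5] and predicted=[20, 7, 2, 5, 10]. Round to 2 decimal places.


Absolute errors: [0, 2, 1, 2, 5]
Sum of absolute errors = 10
MAE = 10 / 5 = 2.00

2.00


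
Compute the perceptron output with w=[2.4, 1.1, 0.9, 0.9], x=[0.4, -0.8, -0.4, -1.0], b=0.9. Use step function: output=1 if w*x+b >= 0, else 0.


z = w . x + b
= 2.4*0.4 + 1.1*-0.8 + 0.9*-0.4 + 0.9*-1.0 + 0.9
= 0.96 + -0.88 + -0.36 + -0.9 + 0.9
= -1.18 + 0.9
= -0.28
Since z = -0.28 < 0, output = 0

0


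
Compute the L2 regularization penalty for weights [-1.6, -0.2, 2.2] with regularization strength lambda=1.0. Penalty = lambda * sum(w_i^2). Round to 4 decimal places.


Squaring each weight:
(-1.6)^2 = 2.56
(-0.2)^2 = 0.04
2.2^2 = 4.84
Sum of squares = 7.44
Penalty = 1.0 * 7.44 = 7.4400

7.4400


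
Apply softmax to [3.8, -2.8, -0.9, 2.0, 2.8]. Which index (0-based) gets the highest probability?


Softmax is a monotonic transformation, so it preserves the argmax.
We need to find the index of the maximum logit.
Index 0: 3.8
Index 1: -2.8
Index 2: -0.9
Index 3: 2.0
Index 4: 2.8
Maximum logit = 3.8 at index 0

0


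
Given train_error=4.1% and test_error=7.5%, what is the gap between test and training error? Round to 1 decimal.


Generalization gap = test_error - train_error
= 7.5 - 4.1
= 3.4%
A moderate gap.

3.4


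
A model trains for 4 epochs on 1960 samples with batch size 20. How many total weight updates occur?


Iterations per epoch = 1960 / 20 = 98
Total updates = iterations_per_epoch * epochs
= 98 * 4
= 392

392


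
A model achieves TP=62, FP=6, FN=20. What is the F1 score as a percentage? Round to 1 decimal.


Precision = TP / (TP + FP) = 62 / 68 = 0.9118
Recall = TP / (TP + FN) = 62 / 82 = 0.7561
F1 = 2 * P * R / (P + R)
= 2 * 0.9118 * 0.7561 / (0.9118 + 0.7561)
= 1.3788 / 1.6679
= 0.8267
As percentage: 82.7%

82.7


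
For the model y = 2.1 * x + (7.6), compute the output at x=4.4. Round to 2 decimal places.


y = 2.1 * 4.4 + (7.6)
= 9.24 + (7.6)
= 16.84

16.84


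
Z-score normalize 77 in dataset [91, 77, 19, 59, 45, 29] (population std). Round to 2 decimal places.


Mean = (91 + 77 + 19 + 59 + 45 + 29) / 6 = 53.3333
Variance = sum((x_i - mean)^2) / n = 641.8889
Std = sqrt(641.8889) = 25.3355
Z = (x - mean) / std
= (77 - 53.3333) / 25.3355
= 23.6667 / 25.3355
= 0.93

0.93


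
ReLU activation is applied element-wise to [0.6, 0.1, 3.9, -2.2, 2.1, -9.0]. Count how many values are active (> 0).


ReLU(x) = max(0, x) for each element:
ReLU(0.6) = 0.6
ReLU(0.1) = 0.1
ReLU(3.9) = 3.9
ReLU(-2.2) = 0
ReLU(2.1) = 2.1
ReLU(-9.0) = 0
Active neurons (>0): 4

4


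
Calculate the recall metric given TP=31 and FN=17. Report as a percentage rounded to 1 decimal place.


Recall = TP / (TP + FN) * 100
= 31 / (31 + 17)
= 31 / 48
= 0.6458
= 64.6%

64.6


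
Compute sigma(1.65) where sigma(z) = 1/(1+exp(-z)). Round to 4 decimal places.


sigmoid(z) = 1 / (1 + exp(-z))
exp(-(1.65)) = exp(-1.65) = 0.192
1 + 0.192 = 1.1921
1 / 1.1921 = 0.8389

0.8389


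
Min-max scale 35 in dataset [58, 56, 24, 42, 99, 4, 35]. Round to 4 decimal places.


Min = 4, Max = 99
Range = 99 - 4 = 95
Scaled = (x - min) / (max - min)
= (35 - 4) / 95
= 31 / 95
= 0.3263

0.3263


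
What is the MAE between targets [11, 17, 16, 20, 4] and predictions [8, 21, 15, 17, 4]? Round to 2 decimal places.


Absolute errors: [3, 4, 1, 3, 0]
Sum of absolute errors = 11
MAE = 11 / 5 = 2.20

2.20


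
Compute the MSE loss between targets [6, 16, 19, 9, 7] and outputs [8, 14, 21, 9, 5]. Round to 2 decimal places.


Differences: [-2, 2, -2, 0, 2]
Squared errors: [4, 4, 4, 0, 4]
Sum of squared errors = 16
MSE = 16 / 5 = 3.20

3.20


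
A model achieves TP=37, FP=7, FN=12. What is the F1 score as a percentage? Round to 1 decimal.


Precision = TP / (TP + FP) = 37 / 44 = 0.8409
Recall = TP / (TP + FN) = 37 / 49 = 0.7551
F1 = 2 * P * R / (P + R)
= 2 * 0.8409 * 0.7551 / (0.8409 + 0.7551)
= 1.2699 / 1.596
= 0.7957
As percentage: 79.6%

79.6


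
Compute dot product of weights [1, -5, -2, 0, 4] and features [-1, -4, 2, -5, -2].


Element-wise products:
1 * -1 = -1
-5 * -4 = 20
-2 * 2 = -4
0 * -5 = 0
4 * -2 = -8
Sum = -1 + 20 + -4 + 0 + -8
= 7

7


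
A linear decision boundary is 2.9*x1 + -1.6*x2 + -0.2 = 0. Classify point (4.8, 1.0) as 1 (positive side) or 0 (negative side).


Compute 2.9 * 4.8 + -1.6 * 1.0 + -0.2
= 13.92 + -1.6 + -0.2
= 12.12
Since 12.12 >= 0, the point is on the positive side.

1


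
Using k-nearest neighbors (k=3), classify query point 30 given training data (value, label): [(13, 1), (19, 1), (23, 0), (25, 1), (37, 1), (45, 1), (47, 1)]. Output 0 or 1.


Distances from query 30:
Point 25 (class 1): distance = 5
Point 23 (class 0): distance = 7
Point 37 (class 1): distance = 7
K=3 nearest neighbors: classes = [1, 0, 1]
Votes for class 1: 2 / 3
Majority vote => class 1

1


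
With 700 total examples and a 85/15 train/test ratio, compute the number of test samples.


Train samples = 700 * 85% = 595
Test samples = 700 - 595
= 105

105


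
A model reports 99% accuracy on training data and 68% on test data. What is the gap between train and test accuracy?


Gap = train_accuracy - test_accuracy
= 99 - 68
= 31%
This large gap strongly indicates overfitting.

31


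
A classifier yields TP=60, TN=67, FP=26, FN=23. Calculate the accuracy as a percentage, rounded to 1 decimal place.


Accuracy = (TP + TN) / (TP + TN + FP + FN) * 100
= (60 + 67) / (60 + 67 + 26 + 23)
= 127 / 176
= 0.7216
= 72.2%

72.2


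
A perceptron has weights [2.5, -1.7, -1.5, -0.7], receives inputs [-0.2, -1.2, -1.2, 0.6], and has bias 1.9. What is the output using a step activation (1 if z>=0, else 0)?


z = w . x + b
= 2.5*-0.2 + -1.7*-1.2 + -1.5*-1.2 + -0.7*0.6 + 1.9
= -0.5 + 2.04 + 1.8 + -0.42 + 1.9
= 2.92 + 1.9
= 4.82
Since z = 4.82 >= 0, output = 1

1


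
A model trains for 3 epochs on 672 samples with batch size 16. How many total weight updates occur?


Iterations per epoch = 672 / 16 = 42
Total updates = iterations_per_epoch * epochs
= 42 * 3
= 126

126


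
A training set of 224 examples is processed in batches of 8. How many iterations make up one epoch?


Iterations per epoch = dataset_size / batch_size
= 224 / 8
= 28

28


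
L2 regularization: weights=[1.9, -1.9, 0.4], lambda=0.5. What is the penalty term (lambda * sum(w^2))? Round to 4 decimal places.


Squaring each weight:
1.9^2 = 3.61
(-1.9)^2 = 3.61
0.4^2 = 0.16
Sum of squares = 7.38
Penalty = 0.5 * 7.38 = 3.6900

3.6900


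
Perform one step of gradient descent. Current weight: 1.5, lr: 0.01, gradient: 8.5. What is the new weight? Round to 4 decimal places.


w_new = w_old - lr * gradient
= 1.5 - 0.01 * 8.5
= 1.5 - (0.085)
= 1.4150

1.4150


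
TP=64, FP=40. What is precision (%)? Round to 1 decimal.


Precision = TP / (TP + FP) * 100
= 64 / (64 + 40)
= 64 / 104
= 0.6154
= 61.5%

61.5


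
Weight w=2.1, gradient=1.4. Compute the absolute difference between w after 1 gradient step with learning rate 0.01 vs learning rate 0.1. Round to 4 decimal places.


With lr=0.01: w_new = 2.1 - 0.01 * 1.4 = 2.086
With lr=0.1: w_new = 2.1 - 0.1 * 1.4 = 1.96
Absolute difference = |2.086 - 1.96|
= 0.1260

0.1260


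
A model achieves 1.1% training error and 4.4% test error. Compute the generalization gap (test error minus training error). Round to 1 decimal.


Generalization gap = test_error - train_error
= 4.4 - 1.1
= 3.3%
A moderate gap.

3.3


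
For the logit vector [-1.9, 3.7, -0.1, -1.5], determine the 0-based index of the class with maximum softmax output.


Softmax is a monotonic transformation, so it preserves the argmax.
We need to find the index of the maximum logit.
Index 0: -1.9
Index 1: 3.7
Index 2: -0.1
Index 3: -1.5
Maximum logit = 3.7 at index 1

1


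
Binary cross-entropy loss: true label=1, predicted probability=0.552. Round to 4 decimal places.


For y=1: Loss = -log(p)
= -log(0.552)
= -(-0.5942)
= 0.5942

0.5942


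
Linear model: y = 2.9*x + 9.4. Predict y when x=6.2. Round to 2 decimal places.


y = 2.9 * 6.2 + (9.4)
= 17.98 + (9.4)
= 27.38

27.38


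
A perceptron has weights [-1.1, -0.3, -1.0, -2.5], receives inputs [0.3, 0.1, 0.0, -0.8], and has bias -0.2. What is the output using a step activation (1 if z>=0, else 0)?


z = w . x + b
= -1.1*0.3 + -0.3*0.1 + -1.0*0.0 + -2.5*-0.8 + -0.2
= -0.33 + -0.03 + -0.0 + 2.0 + -0.2
= 1.64 + -0.2
= 1.44
Since z = 1.44 >= 0, output = 1

1


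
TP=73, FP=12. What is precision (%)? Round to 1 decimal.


Precision = TP / (TP + FP) * 100
= 73 / (73 + 12)
= 73 / 85
= 0.8588
= 85.9%

85.9


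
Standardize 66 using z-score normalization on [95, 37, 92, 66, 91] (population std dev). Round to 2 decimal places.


Mean = (95 + 37 + 92 + 66 + 91) / 5 = 76.2
Variance = sum((x_i - mean)^2) / n = 492.56
Std = sqrt(492.56) = 22.1937
Z = (x - mean) / std
= (66 - 76.2) / 22.1937
= -10.2 / 22.1937
= -0.46

-0.46


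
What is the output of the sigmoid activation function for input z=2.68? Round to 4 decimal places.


sigmoid(z) = 1 / (1 + exp(-z))
exp(-(2.68)) = exp(-2.68) = 0.0686
1 + 0.0686 = 1.0686
1 / 1.0686 = 0.9358

0.9358


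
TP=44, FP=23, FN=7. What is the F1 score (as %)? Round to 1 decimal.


Precision = TP / (TP + FP) = 44 / 67 = 0.6567
Recall = TP / (TP + FN) = 44 / 51 = 0.8627
F1 = 2 * P * R / (P + R)
= 2 * 0.6567 * 0.8627 / (0.6567 + 0.8627)
= 1.1332 / 1.5195
= 0.7458
As percentage: 74.6%

74.6


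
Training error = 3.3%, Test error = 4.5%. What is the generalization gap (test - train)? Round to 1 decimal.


Generalization gap = test_error - train_error
= 4.5 - 3.3
= 1.2%
A small gap suggests good generalization.

1.2


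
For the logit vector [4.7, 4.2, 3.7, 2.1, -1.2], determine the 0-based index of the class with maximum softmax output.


Softmax is a monotonic transformation, so it preserves the argmax.
We need to find the index of the maximum logit.
Index 0: 4.7
Index 1: 4.2
Index 2: 3.7
Index 3: 2.1
Index 4: -1.2
Maximum logit = 4.7 at index 0

0


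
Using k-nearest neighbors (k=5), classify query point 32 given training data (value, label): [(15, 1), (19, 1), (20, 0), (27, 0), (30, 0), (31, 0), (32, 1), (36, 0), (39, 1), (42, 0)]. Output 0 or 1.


Distances from query 32:
Point 32 (class 1): distance = 0
Point 31 (class 0): distance = 1
Point 30 (class 0): distance = 2
Point 36 (class 0): distance = 4
Point 27 (class 0): distance = 5
K=5 nearest neighbors: classes = [1, 0, 0, 0, 0]
Votes for class 1: 1 / 5
Majority vote => class 0

0


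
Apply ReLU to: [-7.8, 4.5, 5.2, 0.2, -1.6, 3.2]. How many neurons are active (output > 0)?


ReLU(x) = max(0, x) for each element:
ReLU(-7.8) = 0
ReLU(4.5) = 4.5
ReLU(5.2) = 5.2
ReLU(0.2) = 0.2
ReLU(-1.6) = 0
ReLU(3.2) = 3.2
Active neurons (>0): 4

4


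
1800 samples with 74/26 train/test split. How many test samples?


Train samples = 1800 * 74% = 1332
Test samples = 1800 - 1332
= 468

468


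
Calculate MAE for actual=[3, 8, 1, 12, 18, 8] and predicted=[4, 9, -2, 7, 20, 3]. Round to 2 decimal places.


Absolute errors: [1, 1, 3, 5, 2, 5]
Sum of absolute errors = 17
MAE = 17 / 6 = 2.83

2.83


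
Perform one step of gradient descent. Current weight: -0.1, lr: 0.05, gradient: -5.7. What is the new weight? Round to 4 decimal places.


w_new = w_old - lr * gradient
= -0.1 - 0.05 * -5.7
= -0.1 - (-0.285)
= 0.1850

0.1850


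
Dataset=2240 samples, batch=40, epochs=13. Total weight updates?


Iterations per epoch = 2240 / 40 = 56
Total updates = iterations_per_epoch * epochs
= 56 * 13
= 728

728


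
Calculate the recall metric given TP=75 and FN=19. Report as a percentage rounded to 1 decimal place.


Recall = TP / (TP + FN) * 100
= 75 / (75 + 19)
= 75 / 94
= 0.7979
= 79.8%

79.8


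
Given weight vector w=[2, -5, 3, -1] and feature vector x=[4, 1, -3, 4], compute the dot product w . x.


Element-wise products:
2 * 4 = 8
-5 * 1 = -5
3 * -3 = -9
-1 * 4 = -4
Sum = 8 + -5 + -9 + -4
= -10

-10


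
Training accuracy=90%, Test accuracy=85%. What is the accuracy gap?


Gap = train_accuracy - test_accuracy
= 90 - 85
= 5%
This moderate gap may indicate mild overfitting.

5


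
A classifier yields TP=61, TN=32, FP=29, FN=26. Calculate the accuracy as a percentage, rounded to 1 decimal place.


Accuracy = (TP + TN) / (TP + TN + FP + FN) * 100
= (61 + 32) / (61 + 32 + 29 + 26)
= 93 / 148
= 0.6284
= 62.8%

62.8


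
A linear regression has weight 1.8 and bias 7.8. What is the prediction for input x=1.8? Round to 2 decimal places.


y = 1.8 * 1.8 + (7.8)
= 3.24 + (7.8)
= 11.04

11.04


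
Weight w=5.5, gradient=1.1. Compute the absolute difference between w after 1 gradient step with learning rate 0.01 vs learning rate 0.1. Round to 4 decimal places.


With lr=0.01: w_new = 5.5 - 0.01 * 1.1 = 5.489
With lr=0.1: w_new = 5.5 - 0.1 * 1.1 = 5.39
Absolute difference = |5.489 - 5.39|
= 0.0990

0.0990


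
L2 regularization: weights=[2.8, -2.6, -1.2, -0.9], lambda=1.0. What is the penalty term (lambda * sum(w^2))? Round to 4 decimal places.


Squaring each weight:
2.8^2 = 7.84
(-2.6)^2 = 6.76
(-1.2)^2 = 1.44
(-0.9)^2 = 0.81
Sum of squares = 16.85
Penalty = 1.0 * 16.85 = 16.8500

16.8500


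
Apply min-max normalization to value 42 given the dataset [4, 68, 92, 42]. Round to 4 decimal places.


Min = 4, Max = 92
Range = 92 - 4 = 88
Scaled = (x - min) / (max - min)
= (42 - 4) / 88
= 38 / 88
= 0.4318

0.4318


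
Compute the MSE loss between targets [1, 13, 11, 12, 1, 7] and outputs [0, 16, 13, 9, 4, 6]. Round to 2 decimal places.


Differences: [1, -3, -2, 3, -3, 1]
Squared errors: [1, 9, 4, 9, 9, 1]
Sum of squared errors = 33
MSE = 33 / 6 = 5.50

5.50


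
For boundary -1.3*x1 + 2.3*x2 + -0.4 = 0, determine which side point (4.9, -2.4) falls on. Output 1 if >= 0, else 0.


Compute -1.3 * 4.9 + 2.3 * -2.4 + -0.4
= -6.37 + -5.52 + -0.4
= -12.29
Since -12.29 < 0, the point is on the negative side.

0


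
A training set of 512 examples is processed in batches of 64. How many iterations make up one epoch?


Iterations per epoch = dataset_size / batch_size
= 512 / 64
= 8

8


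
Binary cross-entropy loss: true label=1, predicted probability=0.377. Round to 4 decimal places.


For y=1: Loss = -log(p)
= -log(0.377)
= -(-0.9755)
= 0.9755

0.9755


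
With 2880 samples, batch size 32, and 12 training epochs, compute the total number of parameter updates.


Iterations per epoch = 2880 / 32 = 90
Total updates = iterations_per_epoch * epochs
= 90 * 12
= 1080

1080


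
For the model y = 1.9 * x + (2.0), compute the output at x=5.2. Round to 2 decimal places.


y = 1.9 * 5.2 + (2.0)
= 9.88 + (2.0)
= 11.88

11.88


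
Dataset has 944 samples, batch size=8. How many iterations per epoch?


Iterations per epoch = dataset_size / batch_size
= 944 / 8
= 118

118


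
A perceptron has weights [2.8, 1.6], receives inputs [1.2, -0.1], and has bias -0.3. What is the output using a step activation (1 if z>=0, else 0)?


z = w . x + b
= 2.8*1.2 + 1.6*-0.1 + -0.3
= 3.36 + -0.16 + -0.3
= 3.2 + -0.3
= 2.9
Since z = 2.9 >= 0, output = 1

1


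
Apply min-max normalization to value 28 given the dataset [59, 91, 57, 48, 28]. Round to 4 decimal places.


Min = 28, Max = 91
Range = 91 - 28 = 63
Scaled = (x - min) / (max - min)
= (28 - 28) / 63
= 0 / 63
= 0.0000

0.0000


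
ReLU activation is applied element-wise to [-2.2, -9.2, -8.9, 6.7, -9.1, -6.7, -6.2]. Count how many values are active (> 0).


ReLU(x) = max(0, x) for each element:
ReLU(-2.2) = 0
ReLU(-9.2) = 0
ReLU(-8.9) = 0
ReLU(6.7) = 6.7
ReLU(-9.1) = 0
ReLU(-6.7) = 0
ReLU(-6.2) = 0
Active neurons (>0): 1

1


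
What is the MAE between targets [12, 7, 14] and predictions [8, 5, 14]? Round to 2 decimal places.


Absolute errors: [4, 2, 0]
Sum of absolute errors = 6
MAE = 6 / 3 = 2.00

2.00


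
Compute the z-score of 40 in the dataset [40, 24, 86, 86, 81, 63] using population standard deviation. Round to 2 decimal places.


Mean = (40 + 24 + 86 + 86 + 81 + 63) / 6 = 63.3333
Variance = sum((x_i - mean)^2) / n = 571.8889
Std = sqrt(571.8889) = 23.9142
Z = (x - mean) / std
= (40 - 63.3333) / 23.9142
= -23.3333 / 23.9142
= -0.98

-0.98


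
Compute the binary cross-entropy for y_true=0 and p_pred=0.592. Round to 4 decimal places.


For y=0: Loss = -log(1-p)
= -log(1 - 0.592)
= -log(0.408)
= -(-0.8965)
= 0.8965

0.8965


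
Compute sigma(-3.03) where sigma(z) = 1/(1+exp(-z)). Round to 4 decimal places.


sigmoid(z) = 1 / (1 + exp(-z))
exp(-(-3.03)) = exp(3.03) = 20.6972
1 + 20.6972 = 21.6972
1 / 21.6972 = 0.0461

0.0461


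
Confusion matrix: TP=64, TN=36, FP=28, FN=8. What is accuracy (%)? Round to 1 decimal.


Accuracy = (TP + TN) / (TP + TN + FP + FN) * 100
= (64 + 36) / (64 + 36 + 28 + 8)
= 100 / 136
= 0.7353
= 73.5%

73.5


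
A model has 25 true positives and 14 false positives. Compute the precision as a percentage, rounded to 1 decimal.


Precision = TP / (TP + FP) * 100
= 25 / (25 + 14)
= 25 / 39
= 0.641
= 64.1%

64.1


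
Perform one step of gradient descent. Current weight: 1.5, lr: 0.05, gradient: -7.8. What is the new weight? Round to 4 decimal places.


w_new = w_old - lr * gradient
= 1.5 - 0.05 * -7.8
= 1.5 - (-0.39)
= 1.8900

1.8900


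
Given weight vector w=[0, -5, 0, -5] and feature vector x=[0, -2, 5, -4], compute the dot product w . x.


Element-wise products:
0 * 0 = 0
-5 * -2 = 10
0 * 5 = 0
-5 * -4 = 20
Sum = 0 + 10 + 0 + 20
= 30

30


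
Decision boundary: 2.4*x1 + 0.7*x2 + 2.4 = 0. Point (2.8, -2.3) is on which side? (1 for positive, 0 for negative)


Compute 2.4 * 2.8 + 0.7 * -2.3 + 2.4
= 6.72 + -1.61 + 2.4
= 7.51
Since 7.51 >= 0, the point is on the positive side.

1


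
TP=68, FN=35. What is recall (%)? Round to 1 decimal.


Recall = TP / (TP + FN) * 100
= 68 / (68 + 35)
= 68 / 103
= 0.6602
= 66.0%

66.0


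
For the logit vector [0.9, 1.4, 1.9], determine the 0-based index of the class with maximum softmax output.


Softmax is a monotonic transformation, so it preserves the argmax.
We need to find the index of the maximum logit.
Index 0: 0.9
Index 1: 1.4
Index 2: 1.9
Maximum logit = 1.9 at index 2

2


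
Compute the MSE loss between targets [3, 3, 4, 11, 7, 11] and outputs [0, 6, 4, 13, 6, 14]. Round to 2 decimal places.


Differences: [3, -3, 0, -2, 1, -3]
Squared errors: [9, 9, 0, 4, 1, 9]
Sum of squared errors = 32
MSE = 32 / 6 = 5.33

5.33


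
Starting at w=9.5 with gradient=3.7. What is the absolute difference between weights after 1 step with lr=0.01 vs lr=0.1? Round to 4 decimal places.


With lr=0.01: w_new = 9.5 - 0.01 * 3.7 = 9.463
With lr=0.1: w_new = 9.5 - 0.1 * 3.7 = 9.13
Absolute difference = |9.463 - 9.13|
= 0.3330

0.3330


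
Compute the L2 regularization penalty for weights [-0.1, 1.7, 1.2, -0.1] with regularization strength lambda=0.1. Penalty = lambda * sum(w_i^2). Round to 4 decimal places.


Squaring each weight:
(-0.1)^2 = 0.01
1.7^2 = 2.89
1.2^2 = 1.44
(-0.1)^2 = 0.01
Sum of squares = 4.35
Penalty = 0.1 * 4.35 = 0.4350

0.4350


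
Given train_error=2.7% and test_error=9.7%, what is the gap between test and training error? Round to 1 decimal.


Generalization gap = test_error - train_error
= 9.7 - 2.7
= 7.0%
A moderate gap.

7.0


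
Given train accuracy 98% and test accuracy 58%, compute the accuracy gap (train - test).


Gap = train_accuracy - test_accuracy
= 98 - 58
= 40%
This large gap strongly indicates overfitting.

40


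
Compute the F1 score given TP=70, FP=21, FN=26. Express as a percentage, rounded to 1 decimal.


Precision = TP / (TP + FP) = 70 / 91 = 0.7692
Recall = TP / (TP + FN) = 70 / 96 = 0.7292
F1 = 2 * P * R / (P + R)
= 2 * 0.7692 * 0.7292 / (0.7692 + 0.7292)
= 1.1218 / 1.4984
= 0.7487
As percentage: 74.9%

74.9


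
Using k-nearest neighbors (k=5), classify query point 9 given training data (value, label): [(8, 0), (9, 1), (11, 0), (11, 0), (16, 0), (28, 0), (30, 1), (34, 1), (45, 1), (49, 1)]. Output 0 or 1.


Distances from query 9:
Point 9 (class 1): distance = 0
Point 8 (class 0): distance = 1
Point 11 (class 0): distance = 2
Point 11 (class 0): distance = 2
Point 16 (class 0): distance = 7
K=5 nearest neighbors: classes = [1, 0, 0, 0, 0]
Votes for class 1: 1 / 5
Majority vote => class 0

0


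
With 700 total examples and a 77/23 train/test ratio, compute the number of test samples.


Train samples = 700 * 77% = 539
Test samples = 700 - 539
= 161

161


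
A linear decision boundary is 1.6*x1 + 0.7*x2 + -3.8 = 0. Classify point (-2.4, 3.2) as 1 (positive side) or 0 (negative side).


Compute 1.6 * -2.4 + 0.7 * 3.2 + -3.8
= -3.84 + 2.24 + -3.8
= -5.4
Since -5.4 < 0, the point is on the negative side.

0


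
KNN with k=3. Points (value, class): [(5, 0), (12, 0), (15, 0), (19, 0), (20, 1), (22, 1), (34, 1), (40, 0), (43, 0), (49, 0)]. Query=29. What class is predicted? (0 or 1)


Distances from query 29:
Point 34 (class 1): distance = 5
Point 22 (class 1): distance = 7
Point 20 (class 1): distance = 9
K=3 nearest neighbors: classes = [1, 1, 1]
Votes for class 1: 3 / 3
Majority vote => class 1

1


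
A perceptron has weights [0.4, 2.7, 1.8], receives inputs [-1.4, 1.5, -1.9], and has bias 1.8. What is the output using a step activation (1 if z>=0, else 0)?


z = w . x + b
= 0.4*-1.4 + 2.7*1.5 + 1.8*-1.9 + 1.8
= -0.56 + 4.05 + -3.42 + 1.8
= 0.07 + 1.8
= 1.87
Since z = 1.87 >= 0, output = 1

1


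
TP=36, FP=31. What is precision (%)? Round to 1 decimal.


Precision = TP / (TP + FP) * 100
= 36 / (36 + 31)
= 36 / 67
= 0.5373
= 53.7%

53.7


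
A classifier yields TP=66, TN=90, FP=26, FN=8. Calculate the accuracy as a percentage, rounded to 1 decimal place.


Accuracy = (TP + TN) / (TP + TN + FP + FN) * 100
= (66 + 90) / (66 + 90 + 26 + 8)
= 156 / 190
= 0.8211
= 82.1%

82.1


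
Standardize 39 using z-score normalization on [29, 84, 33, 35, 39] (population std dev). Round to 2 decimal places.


Mean = (29 + 84 + 33 + 35 + 39) / 5 = 44.0
Variance = sum((x_i - mean)^2) / n = 410.4
Std = sqrt(410.4) = 20.2583
Z = (x - mean) / std
= (39 - 44.0) / 20.2583
= -5.0 / 20.2583
= -0.25

-0.25


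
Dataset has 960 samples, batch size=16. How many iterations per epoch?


Iterations per epoch = dataset_size / batch_size
= 960 / 16
= 60

60


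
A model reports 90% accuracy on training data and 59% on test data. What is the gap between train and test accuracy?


Gap = train_accuracy - test_accuracy
= 90 - 59
= 31%
This large gap strongly indicates overfitting.

31


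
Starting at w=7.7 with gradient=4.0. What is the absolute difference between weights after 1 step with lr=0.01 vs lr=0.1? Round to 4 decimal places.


With lr=0.01: w_new = 7.7 - 0.01 * 4.0 = 7.66
With lr=0.1: w_new = 7.7 - 0.1 * 4.0 = 7.3
Absolute difference = |7.66 - 7.3|
= 0.3600

0.3600


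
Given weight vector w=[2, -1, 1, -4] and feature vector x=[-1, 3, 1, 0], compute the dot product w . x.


Element-wise products:
2 * -1 = -2
-1 * 3 = -3
1 * 1 = 1
-4 * 0 = 0
Sum = -2 + -3 + 1 + 0
= -4

-4


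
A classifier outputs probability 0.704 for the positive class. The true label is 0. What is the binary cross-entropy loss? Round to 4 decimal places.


For y=0: Loss = -log(1-p)
= -log(1 - 0.704)
= -log(0.296)
= -(-1.2174)
= 1.2174

1.2174


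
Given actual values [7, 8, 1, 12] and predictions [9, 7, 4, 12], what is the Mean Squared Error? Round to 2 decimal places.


Differences: [-2, 1, -3, 0]
Squared errors: [4, 1, 9, 0]
Sum of squared errors = 14
MSE = 14 / 4 = 3.50

3.50


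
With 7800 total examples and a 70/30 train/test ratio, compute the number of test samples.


Train samples = 7800 * 70% = 5460
Test samples = 7800 - 5460
= 2340

2340


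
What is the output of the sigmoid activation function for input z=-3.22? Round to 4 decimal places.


sigmoid(z) = 1 / (1 + exp(-z))
exp(-(-3.22)) = exp(3.22) = 25.0281
1 + 25.0281 = 26.0281
1 / 26.0281 = 0.0384

0.0384


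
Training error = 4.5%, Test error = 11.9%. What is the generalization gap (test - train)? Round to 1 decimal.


Generalization gap = test_error - train_error
= 11.9 - 4.5
= 7.4%
A moderate gap.

7.4


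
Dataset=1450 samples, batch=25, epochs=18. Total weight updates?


Iterations per epoch = 1450 / 25 = 58
Total updates = iterations_per_epoch * epochs
= 58 * 18
= 1044

1044


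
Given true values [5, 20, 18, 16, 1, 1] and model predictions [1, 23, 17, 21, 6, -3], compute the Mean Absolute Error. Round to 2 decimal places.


Absolute errors: [4, 3, 1, 5, 5, 4]
Sum of absolute errors = 22
MAE = 22 / 6 = 3.67

3.67


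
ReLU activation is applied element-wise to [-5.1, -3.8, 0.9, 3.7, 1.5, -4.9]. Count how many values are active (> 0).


ReLU(x) = max(0, x) for each element:
ReLU(-5.1) = 0
ReLU(-3.8) = 0
ReLU(0.9) = 0.9
ReLU(3.7) = 3.7
ReLU(1.5) = 1.5
ReLU(-4.9) = 0
Active neurons (>0): 3

3


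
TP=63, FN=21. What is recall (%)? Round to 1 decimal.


Recall = TP / (TP + FN) * 100
= 63 / (63 + 21)
= 63 / 84
= 0.75
= 75.0%

75.0


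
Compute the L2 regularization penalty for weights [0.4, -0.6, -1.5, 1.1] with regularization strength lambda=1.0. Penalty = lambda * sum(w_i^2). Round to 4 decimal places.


Squaring each weight:
0.4^2 = 0.16
(-0.6)^2 = 0.36
(-1.5)^2 = 2.25
1.1^2 = 1.21
Sum of squares = 3.98
Penalty = 1.0 * 3.98 = 3.9800

3.9800


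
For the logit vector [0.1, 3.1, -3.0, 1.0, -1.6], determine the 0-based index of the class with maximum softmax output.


Softmax is a monotonic transformation, so it preserves the argmax.
We need to find the index of the maximum logit.
Index 0: 0.1
Index 1: 3.1
Index 2: -3.0
Index 3: 1.0
Index 4: -1.6
Maximum logit = 3.1 at index 1

1


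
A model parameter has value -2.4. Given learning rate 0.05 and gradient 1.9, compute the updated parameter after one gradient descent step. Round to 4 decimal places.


w_new = w_old - lr * gradient
= -2.4 - 0.05 * 1.9
= -2.4 - (0.095)
= -2.4950

-2.4950


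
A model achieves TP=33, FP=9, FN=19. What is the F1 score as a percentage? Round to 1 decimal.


Precision = TP / (TP + FP) = 33 / 42 = 0.7857
Recall = TP / (TP + FN) = 33 / 52 = 0.6346
F1 = 2 * P * R / (P + R)
= 2 * 0.7857 * 0.6346 / (0.7857 + 0.6346)
= 0.9973 / 1.4203
= 0.7021
As percentage: 70.2%

70.2


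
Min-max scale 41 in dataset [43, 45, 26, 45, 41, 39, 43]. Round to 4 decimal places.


Min = 26, Max = 45
Range = 45 - 26 = 19
Scaled = (x - min) / (max - min)
= (41 - 26) / 19
= 15 / 19
= 0.7895

0.7895


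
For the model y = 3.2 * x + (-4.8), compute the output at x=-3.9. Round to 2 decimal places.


y = 3.2 * -3.9 + (-4.8)
= -12.48 + (-4.8)
= -17.28

-17.28


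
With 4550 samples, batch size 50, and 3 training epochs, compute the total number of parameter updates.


Iterations per epoch = 4550 / 50 = 91
Total updates = iterations_per_epoch * epochs
= 91 * 3
= 273

273
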